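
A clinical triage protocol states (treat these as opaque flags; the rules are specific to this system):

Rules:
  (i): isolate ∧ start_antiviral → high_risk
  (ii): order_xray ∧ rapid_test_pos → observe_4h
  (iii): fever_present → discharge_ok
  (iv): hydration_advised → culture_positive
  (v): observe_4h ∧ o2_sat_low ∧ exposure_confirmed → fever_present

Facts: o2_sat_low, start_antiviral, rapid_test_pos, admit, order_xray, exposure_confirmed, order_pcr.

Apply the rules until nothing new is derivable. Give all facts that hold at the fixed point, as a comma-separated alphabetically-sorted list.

Round 1: (ii) [order_xray ∧ rapid_test_pos → observe_4h]. Adds observe_4h.
Round 2: (v) [observe_4h ∧ o2_sat_low ∧ exposure_confirmed → fever_present]. Adds fever_present.
Round 3: (iii) [fever_present → discharge_ok]. Adds discharge_ok.

admit, discharge_ok, exposure_confirmed, fever_present, o2_sat_low, observe_4h, order_pcr, order_xray, rapid_test_pos, start_antiviral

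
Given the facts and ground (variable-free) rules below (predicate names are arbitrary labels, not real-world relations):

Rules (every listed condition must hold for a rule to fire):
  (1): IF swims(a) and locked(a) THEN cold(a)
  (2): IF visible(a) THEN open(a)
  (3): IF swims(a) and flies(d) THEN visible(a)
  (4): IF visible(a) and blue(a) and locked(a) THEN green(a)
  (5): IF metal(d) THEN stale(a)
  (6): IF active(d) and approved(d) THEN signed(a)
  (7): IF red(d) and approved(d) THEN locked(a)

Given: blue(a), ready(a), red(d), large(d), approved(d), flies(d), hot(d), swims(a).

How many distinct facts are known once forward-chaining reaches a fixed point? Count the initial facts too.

Round 1: (3) [IF swims(a) and flies(d) THEN visible(a)]; (7) [IF red(d) and approved(d) THEN locked(a)]. New: visible(a), locked(a).
Round 2: (1) [IF swims(a) and locked(a) THEN cold(a)]; (2) [IF visible(a) THEN open(a)]; (4) [IF visible(a) and blue(a) and locked(a) THEN green(a)]. New: cold(a), open(a), green(a).
Closure: {approved(d), blue(a), cold(a), flies(d), green(a), hot(d), large(d), locked(a), open(a), ready(a), red(d), swims(a), visible(a)} — 13 facts.

13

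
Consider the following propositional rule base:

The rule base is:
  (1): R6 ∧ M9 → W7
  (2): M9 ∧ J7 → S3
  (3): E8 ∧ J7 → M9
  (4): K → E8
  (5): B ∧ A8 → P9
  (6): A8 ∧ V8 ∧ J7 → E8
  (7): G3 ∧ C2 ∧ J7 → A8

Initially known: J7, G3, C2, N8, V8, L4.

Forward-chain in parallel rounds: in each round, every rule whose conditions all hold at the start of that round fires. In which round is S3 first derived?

4

[1] (7) [G3 ∧ C2 ∧ J7 → A8]. ⇒ new: A8.
[2] (6) [A8 ∧ V8 ∧ J7 → E8]. ⇒ new: E8.
[3] (3) [E8 ∧ J7 → M9]. ⇒ new: M9.
[4] (2) [M9 ∧ J7 → S3]. ⇒ new: S3.
S3 first appears in round 4.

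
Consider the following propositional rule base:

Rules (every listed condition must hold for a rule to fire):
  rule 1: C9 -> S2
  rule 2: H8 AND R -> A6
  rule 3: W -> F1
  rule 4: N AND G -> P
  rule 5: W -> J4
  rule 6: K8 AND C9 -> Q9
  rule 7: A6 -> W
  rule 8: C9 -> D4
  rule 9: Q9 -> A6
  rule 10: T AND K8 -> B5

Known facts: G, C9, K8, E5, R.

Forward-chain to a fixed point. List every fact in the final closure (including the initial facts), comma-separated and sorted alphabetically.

A6, C9, D4, E5, F1, G, J4, K8, Q9, R, S2, W

Round 1: rule 1 [C9 -> S2]; rule 6 [K8 AND C9 -> Q9]; rule 8 [C9 -> D4]. Adds S2, Q9, D4.
Round 2: rule 9 [Q9 -> A6]. Adds A6.
Round 3: rule 7 [A6 -> W]. Adds W.
Round 4: rule 3 [W -> F1]; rule 5 [W -> J4]. Adds F1, J4.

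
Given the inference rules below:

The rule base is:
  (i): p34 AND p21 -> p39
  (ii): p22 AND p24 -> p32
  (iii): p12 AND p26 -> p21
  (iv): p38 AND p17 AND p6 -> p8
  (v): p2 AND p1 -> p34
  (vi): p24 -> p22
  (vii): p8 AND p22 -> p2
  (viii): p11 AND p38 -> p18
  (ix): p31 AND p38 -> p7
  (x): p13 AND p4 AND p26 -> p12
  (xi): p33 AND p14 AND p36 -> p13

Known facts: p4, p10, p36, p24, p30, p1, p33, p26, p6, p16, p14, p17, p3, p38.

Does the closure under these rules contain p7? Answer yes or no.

no

[1] (iv) [p38 AND p17 AND p6 -> p8]; (vi) [p24 -> p22]; (xi) [p33 AND p14 AND p36 -> p13]. ⇒ new: p8, p22, p13.
[2] (ii) [p22 AND p24 -> p32]; (vii) [p8 AND p22 -> p2]; (x) [p13 AND p4 AND p26 -> p12]. ⇒ new: p32, p2, p12.
[3] (iii) [p12 AND p26 -> p21]; (v) [p2 AND p1 -> p34]. ⇒ new: p21, p34.
[4] (i) [p34 AND p21 -> p39]. ⇒ new: p39.
Fixed point reached. p7 is concluded only by (ix); (ix) needs p31 (never derived).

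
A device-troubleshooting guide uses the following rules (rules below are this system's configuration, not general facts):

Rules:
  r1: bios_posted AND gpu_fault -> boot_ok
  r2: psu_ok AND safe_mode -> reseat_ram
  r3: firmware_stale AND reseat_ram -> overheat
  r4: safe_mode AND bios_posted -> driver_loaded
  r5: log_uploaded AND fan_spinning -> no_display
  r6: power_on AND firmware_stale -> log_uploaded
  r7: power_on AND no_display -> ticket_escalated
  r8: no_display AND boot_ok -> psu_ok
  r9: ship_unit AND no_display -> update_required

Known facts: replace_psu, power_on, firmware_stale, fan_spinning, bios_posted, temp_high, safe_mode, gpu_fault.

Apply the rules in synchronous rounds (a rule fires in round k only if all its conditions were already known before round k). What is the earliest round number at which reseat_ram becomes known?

[1] r1 [bios_posted AND gpu_fault -> boot_ok]; r4 [safe_mode AND bios_posted -> driver_loaded]; r6 [power_on AND firmware_stale -> log_uploaded]. ⇒ new: boot_ok, driver_loaded, log_uploaded.
[2] r5 [log_uploaded AND fan_spinning -> no_display]. ⇒ new: no_display.
[3] r7 [power_on AND no_display -> ticket_escalated]; r8 [no_display AND boot_ok -> psu_ok]. ⇒ new: ticket_escalated, psu_ok.
[4] r2 [psu_ok AND safe_mode -> reseat_ram]. ⇒ new: reseat_ram.
reseat_ram first appears in round 4.

4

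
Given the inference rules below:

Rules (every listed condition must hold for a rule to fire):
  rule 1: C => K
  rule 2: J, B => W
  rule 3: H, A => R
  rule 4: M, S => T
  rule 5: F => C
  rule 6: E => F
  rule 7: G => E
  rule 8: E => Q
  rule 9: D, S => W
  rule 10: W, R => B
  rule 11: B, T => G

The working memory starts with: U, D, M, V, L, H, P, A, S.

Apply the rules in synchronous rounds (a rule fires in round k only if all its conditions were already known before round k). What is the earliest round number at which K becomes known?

Round 1: rule 3 [H, A => R]; rule 4 [M, S => T]; rule 9 [D, S => W]. Adds R, T, W.
Round 2: rule 10 [W, R => B]. Adds B.
Round 3: rule 11 [B, T => G]. Adds G.
Round 4: rule 7 [G => E]. Adds E.
Round 5: rule 6 [E => F]; rule 8 [E => Q]. Adds F, Q.
Round 6: rule 5 [F => C]. Adds C.
Round 7: rule 1 [C => K]. Adds K.
K first appears in round 7.

7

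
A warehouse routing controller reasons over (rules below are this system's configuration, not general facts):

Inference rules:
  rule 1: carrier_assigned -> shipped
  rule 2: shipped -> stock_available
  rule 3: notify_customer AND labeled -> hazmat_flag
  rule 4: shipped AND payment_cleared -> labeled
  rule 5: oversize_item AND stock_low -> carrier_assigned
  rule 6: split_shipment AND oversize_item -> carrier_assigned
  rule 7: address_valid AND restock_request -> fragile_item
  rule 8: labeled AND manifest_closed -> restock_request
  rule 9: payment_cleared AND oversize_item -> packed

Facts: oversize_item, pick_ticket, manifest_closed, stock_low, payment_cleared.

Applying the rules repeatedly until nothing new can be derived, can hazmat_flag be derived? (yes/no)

no

[1] rule 5 [oversize_item AND stock_low -> carrier_assigned]; rule 9 [payment_cleared AND oversize_item -> packed]. ⇒ new: carrier_assigned, packed.
[2] rule 1 [carrier_assigned -> shipped]. ⇒ new: shipped.
[3] rule 2 [shipped -> stock_available]; rule 4 [shipped AND payment_cleared -> labeled]. ⇒ new: stock_available, labeled.
[4] rule 8 [labeled AND manifest_closed -> restock_request]. ⇒ new: restock_request.
Fixed point reached. hazmat_flag is concluded only by rule 3; rule 3 needs notify_customer (never derived).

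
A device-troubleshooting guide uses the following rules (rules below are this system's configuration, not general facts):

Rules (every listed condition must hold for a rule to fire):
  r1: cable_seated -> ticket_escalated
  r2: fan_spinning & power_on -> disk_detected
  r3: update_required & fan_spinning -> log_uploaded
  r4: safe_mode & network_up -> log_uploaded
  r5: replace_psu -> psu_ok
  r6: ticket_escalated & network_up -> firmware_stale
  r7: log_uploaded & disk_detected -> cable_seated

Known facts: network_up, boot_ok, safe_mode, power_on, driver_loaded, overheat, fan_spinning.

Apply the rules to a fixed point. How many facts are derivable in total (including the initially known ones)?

12

[1] r2 [fan_spinning & power_on -> disk_detected]; r4 [safe_mode & network_up -> log_uploaded]. ⇒ new: disk_detected, log_uploaded.
[2] r7 [log_uploaded & disk_detected -> cable_seated]. ⇒ new: cable_seated.
[3] r1 [cable_seated -> ticket_escalated]. ⇒ new: ticket_escalated.
[4] r6 [ticket_escalated & network_up -> firmware_stale]. ⇒ new: firmware_stale.
Closure: {boot_ok, cable_seated, disk_detected, driver_loaded, fan_spinning, firmware_stale, log_uploaded, network_up, overheat, power_on, safe_mode, ticket_escalated} — 12 facts.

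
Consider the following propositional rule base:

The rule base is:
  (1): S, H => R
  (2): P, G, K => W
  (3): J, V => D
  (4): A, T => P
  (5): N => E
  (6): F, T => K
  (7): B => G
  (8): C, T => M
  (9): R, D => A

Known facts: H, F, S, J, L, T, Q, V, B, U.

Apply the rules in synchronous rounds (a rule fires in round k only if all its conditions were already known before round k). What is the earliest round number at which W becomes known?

4

[1] (1) [S, H => R]; (3) [J, V => D]; (6) [F, T => K]; (7) [B => G]. ⇒ new: R, D, K, G.
[2] (9) [R, D => A]. ⇒ new: A.
[3] (4) [A, T => P]. ⇒ new: P.
[4] (2) [P, G, K => W]. ⇒ new: W.
W first appears in round 4.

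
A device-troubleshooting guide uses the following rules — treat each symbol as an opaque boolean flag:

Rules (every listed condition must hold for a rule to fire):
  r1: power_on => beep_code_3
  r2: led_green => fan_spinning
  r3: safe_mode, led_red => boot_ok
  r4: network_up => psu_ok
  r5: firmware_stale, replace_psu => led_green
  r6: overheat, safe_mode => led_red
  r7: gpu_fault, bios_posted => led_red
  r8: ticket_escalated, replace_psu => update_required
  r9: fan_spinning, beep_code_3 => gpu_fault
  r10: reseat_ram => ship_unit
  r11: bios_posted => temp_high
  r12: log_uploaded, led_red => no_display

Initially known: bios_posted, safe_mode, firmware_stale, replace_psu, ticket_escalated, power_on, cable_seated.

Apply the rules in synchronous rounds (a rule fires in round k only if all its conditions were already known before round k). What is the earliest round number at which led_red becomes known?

Round 1 — r1, r5, r8, r11, derive beep_code_3, led_green, update_required, temp_high.
Round 2 — r2, derive fan_spinning.
Round 3 — r9, derive gpu_fault.
Round 4 — r7, derive led_red.
led_red first appears in round 4.

4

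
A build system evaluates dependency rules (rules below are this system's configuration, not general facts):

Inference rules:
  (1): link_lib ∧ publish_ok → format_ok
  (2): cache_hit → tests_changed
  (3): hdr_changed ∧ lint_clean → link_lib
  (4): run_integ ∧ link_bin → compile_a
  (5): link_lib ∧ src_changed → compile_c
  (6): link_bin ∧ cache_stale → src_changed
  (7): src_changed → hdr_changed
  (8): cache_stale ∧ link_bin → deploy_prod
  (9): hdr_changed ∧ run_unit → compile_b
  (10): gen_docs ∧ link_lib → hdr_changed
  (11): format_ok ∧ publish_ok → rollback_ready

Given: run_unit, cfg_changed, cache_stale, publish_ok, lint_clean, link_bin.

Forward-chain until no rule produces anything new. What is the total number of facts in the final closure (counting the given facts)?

Round 1 — (6), (8), derive src_changed, deploy_prod.
Round 2 — (7), derive hdr_changed.
Round 3 — (3), (9), derive link_lib, compile_b.
Round 4 — (1), (5), derive format_ok, compile_c.
Round 5 — (11), derive rollback_ready.
Closure: {cache_stale, cfg_changed, compile_b, compile_c, deploy_prod, format_ok, hdr_changed, link_bin, link_lib, lint_clean, publish_ok, rollback_ready, run_unit, src_changed} — 14 facts.

14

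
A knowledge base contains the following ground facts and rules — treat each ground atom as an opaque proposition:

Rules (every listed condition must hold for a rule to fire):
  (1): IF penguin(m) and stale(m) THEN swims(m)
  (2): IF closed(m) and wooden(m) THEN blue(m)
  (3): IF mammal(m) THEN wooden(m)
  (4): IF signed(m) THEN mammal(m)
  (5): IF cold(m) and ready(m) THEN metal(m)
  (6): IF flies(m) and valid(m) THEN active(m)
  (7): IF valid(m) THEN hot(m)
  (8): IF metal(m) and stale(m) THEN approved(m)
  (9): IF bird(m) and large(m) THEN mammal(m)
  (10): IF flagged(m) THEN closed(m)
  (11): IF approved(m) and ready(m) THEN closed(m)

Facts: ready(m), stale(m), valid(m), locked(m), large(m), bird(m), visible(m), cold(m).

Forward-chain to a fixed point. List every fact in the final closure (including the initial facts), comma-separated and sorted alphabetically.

approved(m), bird(m), blue(m), closed(m), cold(m), hot(m), large(m), locked(m), mammal(m), metal(m), ready(m), stale(m), valid(m), visible(m), wooden(m)

Round 1 fires (5), (7), (9), giving metal(m), hot(m), mammal(m).
Round 2 fires (3), (8), giving wooden(m), approved(m).
Round 3 fires (11), giving closed(m).
Round 4 fires (2), giving blue(m).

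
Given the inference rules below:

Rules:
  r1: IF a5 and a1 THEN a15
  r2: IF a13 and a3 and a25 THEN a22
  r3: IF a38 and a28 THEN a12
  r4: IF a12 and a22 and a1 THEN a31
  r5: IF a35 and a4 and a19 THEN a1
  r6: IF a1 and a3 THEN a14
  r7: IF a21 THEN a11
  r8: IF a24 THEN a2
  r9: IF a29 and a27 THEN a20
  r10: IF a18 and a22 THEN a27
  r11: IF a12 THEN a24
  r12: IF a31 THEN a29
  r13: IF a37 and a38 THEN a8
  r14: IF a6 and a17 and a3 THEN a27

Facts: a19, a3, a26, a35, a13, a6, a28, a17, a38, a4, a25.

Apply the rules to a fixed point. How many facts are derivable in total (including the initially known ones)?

21

[1] r2 [IF a13 and a3 and a25 THEN a22]; r3 [IF a38 and a28 THEN a12]; r5 [IF a35 and a4 and a19 THEN a1]; r14 [IF a6 and a17 and a3 THEN a27]. ⇒ new: a22, a12, a1, a27.
[2] r4 [IF a12 and a22 and a1 THEN a31]; r6 [IF a1 and a3 THEN a14]; r11 [IF a12 THEN a24]. ⇒ new: a31, a14, a24.
[3] r8 [IF a24 THEN a2]; r12 [IF a31 THEN a29]. ⇒ new: a2, a29.
[4] r9 [IF a29 and a27 THEN a20]. ⇒ new: a20.
Closure: {a1, a12, a13, a14, a17, a19, a2, a20, a22, a24, a25, a26, a27, a28, a29, a3, a31, a35, a38, a4, a6} — 21 facts.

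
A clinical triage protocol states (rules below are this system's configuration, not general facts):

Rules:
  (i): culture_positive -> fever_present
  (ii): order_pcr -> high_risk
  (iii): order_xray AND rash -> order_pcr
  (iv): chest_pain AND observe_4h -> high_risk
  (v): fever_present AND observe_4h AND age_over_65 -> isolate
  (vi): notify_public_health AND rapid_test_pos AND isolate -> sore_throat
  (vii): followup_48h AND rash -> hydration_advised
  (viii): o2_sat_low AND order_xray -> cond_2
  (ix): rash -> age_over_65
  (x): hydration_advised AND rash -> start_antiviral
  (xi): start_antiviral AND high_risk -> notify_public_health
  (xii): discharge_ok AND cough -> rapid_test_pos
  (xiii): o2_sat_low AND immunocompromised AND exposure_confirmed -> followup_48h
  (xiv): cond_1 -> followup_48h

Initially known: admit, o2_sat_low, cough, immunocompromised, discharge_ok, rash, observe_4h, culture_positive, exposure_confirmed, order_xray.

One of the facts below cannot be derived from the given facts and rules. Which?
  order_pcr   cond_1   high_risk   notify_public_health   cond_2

cond_1

Round 1: (i) [culture_positive -> fever_present]; (iii) [order_xray AND rash -> order_pcr]; (viii) [o2_sat_low AND order_xray -> cond_2]; (ix) [rash -> age_over_65]; (xii) [discharge_ok AND cough -> rapid_test_pos]; (xiii) [o2_sat_low AND immunocompromised AND exposure_confirmed -> followup_48h]. New: fever_present, order_pcr, cond_2, age_over_65, rapid_test_pos, followup_48h.
Round 2: (ii) [order_pcr -> high_risk]; (v) [fever_present AND observe_4h AND age_over_65 -> isolate]; (vii) [followup_48h AND rash -> hydration_advised]. New: high_risk, isolate, hydration_advised.
Round 3: (x) [hydration_advised AND rash -> start_antiviral]. New: start_antiviral.
Round 4: (xi) [start_antiviral AND high_risk -> notify_public_health]. New: notify_public_health.
Round 5: (vi) [notify_public_health AND rapid_test_pos AND isolate -> sore_throat]. New: sore_throat.
Derived: high_risk (round 2), cond_2 (round 1), notify_public_health (round 4), order_pcr (round 1). cond_1 never appears in any round.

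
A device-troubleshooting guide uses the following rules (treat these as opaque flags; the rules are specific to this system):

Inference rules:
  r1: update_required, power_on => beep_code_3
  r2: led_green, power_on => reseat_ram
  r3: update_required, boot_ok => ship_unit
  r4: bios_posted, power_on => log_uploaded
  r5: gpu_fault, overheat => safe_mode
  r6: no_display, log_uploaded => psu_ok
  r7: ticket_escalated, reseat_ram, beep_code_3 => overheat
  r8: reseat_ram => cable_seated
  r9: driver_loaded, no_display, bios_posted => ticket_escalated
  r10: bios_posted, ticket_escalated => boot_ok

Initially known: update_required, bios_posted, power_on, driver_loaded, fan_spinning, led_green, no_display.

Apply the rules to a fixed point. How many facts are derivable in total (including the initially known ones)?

16

Round 1: r1 [update_required, power_on => beep_code_3]; r2 [led_green, power_on => reseat_ram]; r4 [bios_posted, power_on => log_uploaded]; r9 [driver_loaded, no_display, bios_posted => ticket_escalated]. Adds beep_code_3, reseat_ram, log_uploaded, ticket_escalated.
Round 2: r6 [no_display, log_uploaded => psu_ok]; r7 [ticket_escalated, reseat_ram, beep_code_3 => overheat]; r8 [reseat_ram => cable_seated]; r10 [bios_posted, ticket_escalated => boot_ok]. Adds psu_ok, overheat, cable_seated, boot_ok.
Round 3: r3 [update_required, boot_ok => ship_unit]. Adds ship_unit.
Closure: {beep_code_3, bios_posted, boot_ok, cable_seated, driver_loaded, fan_spinning, led_green, log_uploaded, no_display, overheat, power_on, psu_ok, reseat_ram, ship_unit, ticket_escalated, update_required} — 16 facts.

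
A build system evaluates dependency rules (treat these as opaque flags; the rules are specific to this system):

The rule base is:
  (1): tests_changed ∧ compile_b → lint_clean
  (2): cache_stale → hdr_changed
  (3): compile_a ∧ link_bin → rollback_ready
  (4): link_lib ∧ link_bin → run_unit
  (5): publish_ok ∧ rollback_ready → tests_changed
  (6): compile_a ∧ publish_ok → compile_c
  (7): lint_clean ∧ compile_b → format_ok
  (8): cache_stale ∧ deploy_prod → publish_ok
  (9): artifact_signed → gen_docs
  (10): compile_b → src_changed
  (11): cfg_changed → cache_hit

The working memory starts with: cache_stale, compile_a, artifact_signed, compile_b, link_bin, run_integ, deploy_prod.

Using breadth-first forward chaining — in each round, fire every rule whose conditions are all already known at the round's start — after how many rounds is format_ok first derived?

4

Round 1: (2) [cache_stale → hdr_changed]; (3) [compile_a ∧ link_bin → rollback_ready]; (8) [cache_stale ∧ deploy_prod → publish_ok]; (9) [artifact_signed → gen_docs]; (10) [compile_b → src_changed]. Adds hdr_changed, rollback_ready, publish_ok, gen_docs, src_changed.
Round 2: (5) [publish_ok ∧ rollback_ready → tests_changed]; (6) [compile_a ∧ publish_ok → compile_c]. Adds tests_changed, compile_c.
Round 3: (1) [tests_changed ∧ compile_b → lint_clean]. Adds lint_clean.
Round 4: (7) [lint_clean ∧ compile_b → format_ok]. Adds format_ok.
format_ok first appears in round 4.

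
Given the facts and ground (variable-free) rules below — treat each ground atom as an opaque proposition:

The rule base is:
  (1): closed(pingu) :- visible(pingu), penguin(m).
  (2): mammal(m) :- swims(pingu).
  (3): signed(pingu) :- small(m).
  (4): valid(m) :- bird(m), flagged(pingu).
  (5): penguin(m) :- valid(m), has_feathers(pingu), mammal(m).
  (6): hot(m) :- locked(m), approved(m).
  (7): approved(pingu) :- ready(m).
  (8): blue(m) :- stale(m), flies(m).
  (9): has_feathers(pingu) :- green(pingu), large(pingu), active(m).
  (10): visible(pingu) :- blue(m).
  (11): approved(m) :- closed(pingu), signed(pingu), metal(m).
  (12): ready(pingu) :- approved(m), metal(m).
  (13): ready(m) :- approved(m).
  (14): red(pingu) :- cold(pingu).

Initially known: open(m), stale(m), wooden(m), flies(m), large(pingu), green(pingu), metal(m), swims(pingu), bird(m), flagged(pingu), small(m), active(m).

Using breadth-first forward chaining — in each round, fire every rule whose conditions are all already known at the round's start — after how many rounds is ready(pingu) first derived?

5

[1] (2) [mammal(m) :- swims(pingu).]; (3) [signed(pingu) :- small(m).]; (4) [valid(m) :- bird(m), flagged(pingu).]; (8) [blue(m) :- stale(m), flies(m).]; (9) [has_feathers(pingu) :- green(pingu), large(pingu), active(m).]. ⇒ new: mammal(m), signed(pingu), valid(m), blue(m), has_feathers(pingu).
[2] (5) [penguin(m) :- valid(m), has_feathers(pingu), mammal(m).]; (10) [visible(pingu) :- blue(m).]. ⇒ new: penguin(m), visible(pingu).
[3] (1) [closed(pingu) :- visible(pingu), penguin(m).]. ⇒ new: closed(pingu).
[4] (11) [approved(m) :- closed(pingu), signed(pingu), metal(m).]. ⇒ new: approved(m).
[5] (12) [ready(pingu) :- approved(m), metal(m).]; (13) [ready(m) :- approved(m).]. ⇒ new: ready(pingu), ready(m).
ready(pingu) first appears in round 5.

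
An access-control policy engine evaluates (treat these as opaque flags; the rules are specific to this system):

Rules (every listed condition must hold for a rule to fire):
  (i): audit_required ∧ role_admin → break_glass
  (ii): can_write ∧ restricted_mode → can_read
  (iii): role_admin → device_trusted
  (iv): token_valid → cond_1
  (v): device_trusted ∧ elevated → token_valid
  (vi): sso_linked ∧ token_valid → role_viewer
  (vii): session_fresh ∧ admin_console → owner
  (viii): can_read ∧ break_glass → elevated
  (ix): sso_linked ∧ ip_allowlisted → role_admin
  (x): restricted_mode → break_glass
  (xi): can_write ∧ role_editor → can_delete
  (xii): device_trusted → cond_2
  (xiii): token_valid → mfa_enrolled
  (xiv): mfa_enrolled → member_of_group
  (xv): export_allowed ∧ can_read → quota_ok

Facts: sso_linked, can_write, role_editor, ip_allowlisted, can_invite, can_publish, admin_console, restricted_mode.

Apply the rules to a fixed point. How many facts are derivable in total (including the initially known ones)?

Round 1: (ii) [can_write ∧ restricted_mode → can_read]; (ix) [sso_linked ∧ ip_allowlisted → role_admin]; (x) [restricted_mode → break_glass]; (xi) [can_write ∧ role_editor → can_delete]. New: can_read, role_admin, break_glass, can_delete.
Round 2: (iii) [role_admin → device_trusted]; (viii) [can_read ∧ break_glass → elevated]. New: device_trusted, elevated.
Round 3: (v) [device_trusted ∧ elevated → token_valid]; (xii) [device_trusted → cond_2]. New: token_valid, cond_2.
Round 4: (iv) [token_valid → cond_1]; (vi) [sso_linked ∧ token_valid → role_viewer]; (xiii) [token_valid → mfa_enrolled]. New: cond_1, role_viewer, mfa_enrolled.
Round 5: (xiv) [mfa_enrolled → member_of_group]. New: member_of_group.
Closure: {admin_console, break_glass, can_delete, can_invite, can_publish, can_read, can_write, cond_1, cond_2, device_trusted, elevated, ip_allowlisted, member_of_group, mfa_enrolled, restricted_mode, role_admin, role_editor, role_viewer, sso_linked, token_valid} — 20 facts.

20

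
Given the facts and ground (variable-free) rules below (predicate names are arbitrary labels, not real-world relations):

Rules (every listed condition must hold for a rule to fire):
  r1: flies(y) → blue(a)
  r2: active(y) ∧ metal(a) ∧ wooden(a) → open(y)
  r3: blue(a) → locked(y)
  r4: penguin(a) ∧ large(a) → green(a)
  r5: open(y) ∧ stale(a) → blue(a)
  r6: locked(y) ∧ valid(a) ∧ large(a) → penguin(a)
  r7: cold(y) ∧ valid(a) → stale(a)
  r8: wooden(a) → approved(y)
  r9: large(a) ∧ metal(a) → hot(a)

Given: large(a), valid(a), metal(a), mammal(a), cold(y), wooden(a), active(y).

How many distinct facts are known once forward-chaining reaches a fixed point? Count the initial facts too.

[1] r2 [active(y) ∧ metal(a) ∧ wooden(a) → open(y)]; r7 [cold(y) ∧ valid(a) → stale(a)]; r8 [wooden(a) → approved(y)]; r9 [large(a) ∧ metal(a) → hot(a)]. ⇒ new: open(y), stale(a), approved(y), hot(a).
[2] r5 [open(y) ∧ stale(a) → blue(a)]. ⇒ new: blue(a).
[3] r3 [blue(a) → locked(y)]. ⇒ new: locked(y).
[4] r6 [locked(y) ∧ valid(a) ∧ large(a) → penguin(a)]. ⇒ new: penguin(a).
[5] r4 [penguin(a) ∧ large(a) → green(a)]. ⇒ new: green(a).
Closure: {active(y), approved(y), blue(a), cold(y), green(a), hot(a), large(a), locked(y), mammal(a), metal(a), open(y), penguin(a), stale(a), valid(a), wooden(a)} — 15 facts.

15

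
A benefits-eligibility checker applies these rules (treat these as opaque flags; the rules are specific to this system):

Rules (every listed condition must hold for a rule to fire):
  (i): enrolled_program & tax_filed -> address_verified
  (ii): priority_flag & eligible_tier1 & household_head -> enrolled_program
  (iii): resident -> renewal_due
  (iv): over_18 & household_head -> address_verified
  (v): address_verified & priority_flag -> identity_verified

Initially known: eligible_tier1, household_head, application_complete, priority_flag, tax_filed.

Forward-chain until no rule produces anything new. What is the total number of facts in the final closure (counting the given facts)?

8

Round 1: (ii) [priority_flag & eligible_tier1 & household_head -> enrolled_program]. New: enrolled_program.
Round 2: (i) [enrolled_program & tax_filed -> address_verified]. New: address_verified.
Round 3: (v) [address_verified & priority_flag -> identity_verified]. New: identity_verified.
Closure: {address_verified, application_complete, eligible_tier1, enrolled_program, household_head, identity_verified, priority_flag, tax_filed} — 8 facts.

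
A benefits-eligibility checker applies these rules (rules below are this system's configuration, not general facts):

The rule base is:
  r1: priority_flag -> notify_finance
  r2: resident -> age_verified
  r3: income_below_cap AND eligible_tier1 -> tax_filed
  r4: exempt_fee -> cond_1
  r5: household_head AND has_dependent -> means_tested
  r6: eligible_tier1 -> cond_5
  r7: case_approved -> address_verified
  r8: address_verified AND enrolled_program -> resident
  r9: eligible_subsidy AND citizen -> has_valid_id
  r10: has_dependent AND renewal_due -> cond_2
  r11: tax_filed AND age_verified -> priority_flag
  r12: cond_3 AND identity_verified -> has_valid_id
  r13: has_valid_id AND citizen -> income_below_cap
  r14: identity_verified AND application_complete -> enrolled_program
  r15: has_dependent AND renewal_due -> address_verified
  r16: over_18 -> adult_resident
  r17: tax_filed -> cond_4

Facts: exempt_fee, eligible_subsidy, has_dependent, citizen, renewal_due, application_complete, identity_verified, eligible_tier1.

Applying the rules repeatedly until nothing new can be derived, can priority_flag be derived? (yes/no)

Round 1: r4 [exempt_fee -> cond_1]; r6 [eligible_tier1 -> cond_5]; r9 [eligible_subsidy AND citizen -> has_valid_id]; r10 [has_dependent AND renewal_due -> cond_2]; r14 [identity_verified AND application_complete -> enrolled_program]; r15 [has_dependent AND renewal_due -> address_verified]. New: cond_1, cond_5, has_valid_id, cond_2, enrolled_program, address_verified.
Round 2: r8 [address_verified AND enrolled_program -> resident]; r13 [has_valid_id AND citizen -> income_below_cap]. New: resident, income_below_cap.
Round 3: r2 [resident -> age_verified]; r3 [income_below_cap AND eligible_tier1 -> tax_filed]. New: age_verified, tax_filed.
Round 4: r11 [tax_filed AND age_verified -> priority_flag]; r17 [tax_filed -> cond_4]. New: priority_flag, cond_4.
Round 5: r1 [priority_flag -> notify_finance]. New: notify_finance.
priority_flag appears in round 4, so it is derivable.

yes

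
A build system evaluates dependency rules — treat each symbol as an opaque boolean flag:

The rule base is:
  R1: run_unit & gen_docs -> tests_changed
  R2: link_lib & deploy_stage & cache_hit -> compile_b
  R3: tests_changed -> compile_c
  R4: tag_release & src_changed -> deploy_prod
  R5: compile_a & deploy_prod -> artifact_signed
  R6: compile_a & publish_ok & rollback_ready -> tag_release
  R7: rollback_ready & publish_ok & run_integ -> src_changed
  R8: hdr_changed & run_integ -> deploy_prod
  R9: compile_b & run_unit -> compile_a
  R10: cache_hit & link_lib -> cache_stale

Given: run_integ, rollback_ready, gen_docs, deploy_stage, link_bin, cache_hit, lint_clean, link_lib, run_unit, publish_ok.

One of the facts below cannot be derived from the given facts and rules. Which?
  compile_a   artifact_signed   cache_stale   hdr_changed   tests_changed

hdr_changed

[1] R1 [run_unit & gen_docs -> tests_changed]; R2 [link_lib & deploy_stage & cache_hit -> compile_b]; R7 [rollback_ready & publish_ok & run_integ -> src_changed]; R10 [cache_hit & link_lib -> cache_stale]. ⇒ new: tests_changed, compile_b, src_changed, cache_stale.
[2] R3 [tests_changed -> compile_c]; R9 [compile_b & run_unit -> compile_a]. ⇒ new: compile_c, compile_a.
[3] R6 [compile_a & publish_ok & rollback_ready -> tag_release]. ⇒ new: tag_release.
[4] R4 [tag_release & src_changed -> deploy_prod]. ⇒ new: deploy_prod.
[5] R5 [compile_a & deploy_prod -> artifact_signed]. ⇒ new: artifact_signed.
Derived: tests_changed (round 1), artifact_signed (round 5), cache_stale (round 1), compile_a (round 2). hdr_changed never appears in any round.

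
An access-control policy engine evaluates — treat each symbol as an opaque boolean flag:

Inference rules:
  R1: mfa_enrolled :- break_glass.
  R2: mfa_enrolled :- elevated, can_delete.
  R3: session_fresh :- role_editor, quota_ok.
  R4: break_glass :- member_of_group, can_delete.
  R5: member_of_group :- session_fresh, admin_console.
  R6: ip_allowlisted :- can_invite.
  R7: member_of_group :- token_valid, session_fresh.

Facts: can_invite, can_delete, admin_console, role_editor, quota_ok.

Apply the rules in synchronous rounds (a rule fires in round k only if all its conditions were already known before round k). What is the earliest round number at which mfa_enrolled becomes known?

4

Round 1 fires R3, R6, giving session_fresh, ip_allowlisted.
Round 2 fires R5, giving member_of_group.
Round 3 fires R4, giving break_glass.
Round 4 fires R1, giving mfa_enrolled.
mfa_enrolled first appears in round 4.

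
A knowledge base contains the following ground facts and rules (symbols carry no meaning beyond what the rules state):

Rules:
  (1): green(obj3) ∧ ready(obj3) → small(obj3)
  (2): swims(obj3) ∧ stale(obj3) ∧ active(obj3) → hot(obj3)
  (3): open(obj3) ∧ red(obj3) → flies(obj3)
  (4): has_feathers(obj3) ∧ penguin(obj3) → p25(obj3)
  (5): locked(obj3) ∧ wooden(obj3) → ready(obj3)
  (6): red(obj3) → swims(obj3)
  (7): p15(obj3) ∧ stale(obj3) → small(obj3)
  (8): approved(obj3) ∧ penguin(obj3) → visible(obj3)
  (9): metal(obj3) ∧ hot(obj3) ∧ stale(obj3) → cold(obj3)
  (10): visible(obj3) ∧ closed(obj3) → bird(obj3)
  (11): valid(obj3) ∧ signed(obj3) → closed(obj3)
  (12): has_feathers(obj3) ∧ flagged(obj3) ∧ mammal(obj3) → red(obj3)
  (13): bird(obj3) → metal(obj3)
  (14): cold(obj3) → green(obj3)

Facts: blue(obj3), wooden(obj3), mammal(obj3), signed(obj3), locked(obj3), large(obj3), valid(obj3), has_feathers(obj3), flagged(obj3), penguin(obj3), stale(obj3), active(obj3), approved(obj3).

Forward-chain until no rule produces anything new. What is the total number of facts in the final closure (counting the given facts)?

Round 1 fires (4), (5), (8), (11), (12), giving p25(obj3), ready(obj3), visible(obj3), closed(obj3), red(obj3).
Round 2 fires (6), (10), giving swims(obj3), bird(obj3).
Round 3 fires (2), (13), giving hot(obj3), metal(obj3).
Round 4 fires (9), giving cold(obj3).
Round 5 fires (14), giving green(obj3).
Round 6 fires (1), giving small(obj3).
Closure: {active(obj3), approved(obj3), bird(obj3), blue(obj3), closed(obj3), cold(obj3), flagged(obj3), green(obj3), has_feathers(obj3), hot(obj3), large(obj3), locked(obj3), mammal(obj3), metal(obj3), p25(obj3), penguin(obj3), ready(obj3), red(obj3), signed(obj3), small(obj3), stale(obj3), swims(obj3), valid(obj3), visible(obj3), wooden(obj3)} — 25 facts.

25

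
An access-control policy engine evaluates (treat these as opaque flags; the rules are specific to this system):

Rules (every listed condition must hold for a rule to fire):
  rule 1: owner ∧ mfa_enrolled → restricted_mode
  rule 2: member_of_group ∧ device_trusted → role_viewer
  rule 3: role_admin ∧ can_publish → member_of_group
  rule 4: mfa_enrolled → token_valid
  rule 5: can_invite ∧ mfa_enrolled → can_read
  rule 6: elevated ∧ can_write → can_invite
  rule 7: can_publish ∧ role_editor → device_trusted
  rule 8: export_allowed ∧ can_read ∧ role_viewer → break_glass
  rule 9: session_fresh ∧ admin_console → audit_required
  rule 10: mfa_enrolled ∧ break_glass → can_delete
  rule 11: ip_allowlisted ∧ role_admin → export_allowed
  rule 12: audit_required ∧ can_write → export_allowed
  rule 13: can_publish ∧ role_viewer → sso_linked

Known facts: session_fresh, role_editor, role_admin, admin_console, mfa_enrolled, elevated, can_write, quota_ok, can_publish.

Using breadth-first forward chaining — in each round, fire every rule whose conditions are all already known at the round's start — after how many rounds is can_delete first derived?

Round 1 fires rule 3, rule 4, rule 6, rule 7, rule 9, giving member_of_group, token_valid, can_invite, device_trusted, audit_required.
Round 2 fires rule 2, rule 5, rule 12, giving role_viewer, can_read, export_allowed.
Round 3 fires rule 8, rule 13, giving break_glass, sso_linked.
Round 4 fires rule 10, giving can_delete.
can_delete first appears in round 4.

4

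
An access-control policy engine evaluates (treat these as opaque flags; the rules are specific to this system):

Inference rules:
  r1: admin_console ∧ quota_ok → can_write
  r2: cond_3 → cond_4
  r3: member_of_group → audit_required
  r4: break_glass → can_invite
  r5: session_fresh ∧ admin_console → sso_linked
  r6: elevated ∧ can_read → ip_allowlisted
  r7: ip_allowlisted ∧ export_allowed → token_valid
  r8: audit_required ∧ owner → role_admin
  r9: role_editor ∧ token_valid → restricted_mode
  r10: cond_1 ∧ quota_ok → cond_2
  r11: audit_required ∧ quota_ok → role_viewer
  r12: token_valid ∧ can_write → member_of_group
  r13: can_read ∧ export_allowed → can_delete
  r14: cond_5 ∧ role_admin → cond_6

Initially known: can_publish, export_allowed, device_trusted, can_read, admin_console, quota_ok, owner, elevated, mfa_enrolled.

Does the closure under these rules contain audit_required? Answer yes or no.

Round 1 fires r1, r6, r13, giving can_write, ip_allowlisted, can_delete.
Round 2 fires r7, giving token_valid.
Round 3 fires r12, giving member_of_group.
Round 4 fires r3, giving audit_required.
Round 5 fires r8, r11, giving role_admin, role_viewer.
audit_required appears in round 4, so it is derivable.

yes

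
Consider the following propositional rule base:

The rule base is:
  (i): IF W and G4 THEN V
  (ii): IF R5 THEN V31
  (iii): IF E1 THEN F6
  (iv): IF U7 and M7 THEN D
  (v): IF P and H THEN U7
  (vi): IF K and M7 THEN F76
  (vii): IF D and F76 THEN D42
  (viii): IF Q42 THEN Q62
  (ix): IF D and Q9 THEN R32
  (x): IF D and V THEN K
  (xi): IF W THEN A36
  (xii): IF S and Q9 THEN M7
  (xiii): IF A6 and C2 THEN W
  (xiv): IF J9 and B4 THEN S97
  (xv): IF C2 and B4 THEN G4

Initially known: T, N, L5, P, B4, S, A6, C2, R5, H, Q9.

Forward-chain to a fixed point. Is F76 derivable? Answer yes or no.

Round 1 fires (ii), (v), (xii), (xiii), (xv), giving V31, U7, M7, W, G4.
Round 2 fires (i), (iv), (xi), giving V, D, A36.
Round 3 fires (ix), (x), giving R32, K.
Round 4 fires (vi), giving F76.
Round 5 fires (vii), giving D42.
F76 appears in round 4, so it is derivable.

yes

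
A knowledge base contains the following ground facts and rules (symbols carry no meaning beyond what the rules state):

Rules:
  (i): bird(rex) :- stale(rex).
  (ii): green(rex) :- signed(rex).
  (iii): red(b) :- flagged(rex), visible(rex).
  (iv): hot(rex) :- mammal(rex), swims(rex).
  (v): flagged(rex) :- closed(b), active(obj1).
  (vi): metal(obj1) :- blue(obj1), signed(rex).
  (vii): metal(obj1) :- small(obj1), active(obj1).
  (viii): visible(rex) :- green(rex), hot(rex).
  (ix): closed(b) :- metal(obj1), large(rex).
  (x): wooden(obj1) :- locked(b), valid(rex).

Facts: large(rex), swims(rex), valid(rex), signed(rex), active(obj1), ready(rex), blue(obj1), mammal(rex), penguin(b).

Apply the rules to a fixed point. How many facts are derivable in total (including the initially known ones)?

16

Round 1 fires (ii), (iv), (vi), giving green(rex), hot(rex), metal(obj1).
Round 2 fires (viii), (ix), giving visible(rex), closed(b).
Round 3 fires (v), giving flagged(rex).
Round 4 fires (iii), giving red(b).
Closure: {active(obj1), blue(obj1), closed(b), flagged(rex), green(rex), hot(rex), large(rex), mammal(rex), metal(obj1), penguin(b), ready(rex), red(b), signed(rex), swims(rex), valid(rex), visible(rex)} — 16 facts.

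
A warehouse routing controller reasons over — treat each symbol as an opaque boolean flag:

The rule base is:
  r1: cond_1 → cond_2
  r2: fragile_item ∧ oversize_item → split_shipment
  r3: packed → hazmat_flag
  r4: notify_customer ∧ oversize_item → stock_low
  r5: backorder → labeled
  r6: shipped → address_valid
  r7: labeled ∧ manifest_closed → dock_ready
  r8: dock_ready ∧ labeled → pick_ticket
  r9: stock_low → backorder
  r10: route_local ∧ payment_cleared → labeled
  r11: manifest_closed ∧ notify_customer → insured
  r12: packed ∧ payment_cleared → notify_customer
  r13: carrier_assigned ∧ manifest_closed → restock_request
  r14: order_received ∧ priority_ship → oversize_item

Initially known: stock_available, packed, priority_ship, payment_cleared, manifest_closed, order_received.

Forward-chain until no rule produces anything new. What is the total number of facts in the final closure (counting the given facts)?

Round 1: r3 [packed → hazmat_flag]; r12 [packed ∧ payment_cleared → notify_customer]; r14 [order_received ∧ priority_ship → oversize_item]. Adds hazmat_flag, notify_customer, oversize_item.
Round 2: r4 [notify_customer ∧ oversize_item → stock_low]; r11 [manifest_closed ∧ notify_customer → insured]. Adds stock_low, insured.
Round 3: r9 [stock_low → backorder]. Adds backorder.
Round 4: r5 [backorder → labeled]. Adds labeled.
Round 5: r7 [labeled ∧ manifest_closed → dock_ready]. Adds dock_ready.
Round 6: r8 [dock_ready ∧ labeled → pick_ticket]. Adds pick_ticket.
Closure: {backorder, dock_ready, hazmat_flag, insured, labeled, manifest_closed, notify_customer, order_received, oversize_item, packed, payment_cleared, pick_ticket, priority_ship, stock_available, stock_low} — 15 facts.

15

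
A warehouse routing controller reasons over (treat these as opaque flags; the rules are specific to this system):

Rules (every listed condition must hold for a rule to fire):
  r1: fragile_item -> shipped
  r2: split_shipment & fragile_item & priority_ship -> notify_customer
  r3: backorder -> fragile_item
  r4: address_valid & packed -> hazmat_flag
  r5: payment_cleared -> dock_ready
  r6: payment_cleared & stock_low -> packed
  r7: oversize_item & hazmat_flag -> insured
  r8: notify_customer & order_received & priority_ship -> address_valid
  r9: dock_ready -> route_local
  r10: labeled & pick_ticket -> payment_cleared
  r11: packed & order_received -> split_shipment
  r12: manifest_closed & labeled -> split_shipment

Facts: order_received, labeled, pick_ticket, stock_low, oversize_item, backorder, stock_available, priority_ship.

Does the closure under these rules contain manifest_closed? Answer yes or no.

no

[1] r3 [backorder -> fragile_item]; r10 [labeled & pick_ticket -> payment_cleared]. ⇒ new: fragile_item, payment_cleared.
[2] r1 [fragile_item -> shipped]; r5 [payment_cleared -> dock_ready]; r6 [payment_cleared & stock_low -> packed]. ⇒ new: shipped, dock_ready, packed.
[3] r9 [dock_ready -> route_local]; r11 [packed & order_received -> split_shipment]. ⇒ new: route_local, split_shipment.
[4] r2 [split_shipment & fragile_item & priority_ship -> notify_customer]. ⇒ new: notify_customer.
[5] r8 [notify_customer & order_received & priority_ship -> address_valid]. ⇒ new: address_valid.
[6] r4 [address_valid & packed -> hazmat_flag]. ⇒ new: hazmat_flag.
[7] r7 [oversize_item & hazmat_flag -> insured]. ⇒ new: insured.
Fixed point reached. No rule has manifest_closed as a consequent, and it is not given.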